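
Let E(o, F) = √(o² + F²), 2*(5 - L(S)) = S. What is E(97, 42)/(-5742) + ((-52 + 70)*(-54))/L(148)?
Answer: 324/23 - √11173/5742 ≈ 14.069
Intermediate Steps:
L(S) = 5 - S/2
E(o, F) = √(F² + o²)
E(97, 42)/(-5742) + ((-52 + 70)*(-54))/L(148) = √(42² + 97²)/(-5742) + ((-52 + 70)*(-54))/(5 - ½*148) = √(1764 + 9409)*(-1/5742) + (18*(-54))/(5 - 74) = √11173*(-1/5742) - 972/(-69) = -√11173/5742 - 972*(-1/69) = -√11173/5742 + 324/23 = 324/23 - √11173/5742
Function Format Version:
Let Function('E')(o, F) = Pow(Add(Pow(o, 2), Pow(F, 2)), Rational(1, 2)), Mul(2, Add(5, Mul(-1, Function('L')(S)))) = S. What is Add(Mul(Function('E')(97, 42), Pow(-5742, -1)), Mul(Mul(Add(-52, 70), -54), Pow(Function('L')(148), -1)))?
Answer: Add(Rational(324, 23), Mul(Rational(-1, 5742), Pow(11173, Rational(1, 2)))) ≈ 14.069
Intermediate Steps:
Function('L')(S) = Add(5, Mul(Rational(-1, 2), S))
Function('E')(o, F) = Pow(Add(Pow(F, 2), Pow(o, 2)), Rational(1, 2))
Add(Mul(Function('E')(97, 42), Pow(-5742, -1)), Mul(Mul(Add(-52, 70), -54), Pow(Function('L')(148), -1))) = Add(Mul(Pow(Add(Pow(42, 2), Pow(97, 2)), Rational(1, 2)), Pow(-5742, -1)), Mul(Mul(Add(-52, 70), -54), Pow(Add(5, Mul(Rational(-1, 2), 148)), -1))) = Add(Mul(Pow(Add(1764, 9409), Rational(1, 2)), Rational(-1, 5742)), Mul(Mul(18, -54), Pow(Add(5, -74), -1))) = Add(Mul(Pow(11173, Rational(1, 2)), Rational(-1, 5742)), Mul(-972, Pow(-69, -1))) = Add(Mul(Rational(-1, 5742), Pow(11173, Rational(1, 2))), Mul(-972, Rational(-1, 69))) = Add(Mul(Rational(-1, 5742), Pow(11173, Rational(1, 2))), Rational(324, 23)) = Add(Rational(324, 23), Mul(Rational(-1, 5742), Pow(11173, Rational(1, 2))))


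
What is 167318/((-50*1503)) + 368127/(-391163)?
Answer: -46556677442/14697949725 ≈ -3.1676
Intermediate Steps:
167318/((-50*1503)) + 368127/(-391163) = 167318/(-75150) + 368127*(-1/391163) = 167318*(-1/75150) - 368127/391163 = -83659/37575 - 368127/391163 = -46556677442/14697949725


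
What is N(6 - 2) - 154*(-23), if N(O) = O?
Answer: 3546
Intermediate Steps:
N(6 - 2) - 154*(-23) = (6 - 2) - 154*(-23) = 4 + 3542 = 3546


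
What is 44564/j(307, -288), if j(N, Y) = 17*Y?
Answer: -11141/1224 ≈ -9.1021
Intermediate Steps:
44564/j(307, -288) = 44564/((17*(-288))) = 44564/(-4896) = 44564*(-1/4896) = -11141/1224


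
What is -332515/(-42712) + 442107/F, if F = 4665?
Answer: 6811485553/66417160 ≈ 102.56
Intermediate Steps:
-332515/(-42712) + 442107/F = -332515/(-42712) + 442107/4665 = -332515*(-1/42712) + 442107*(1/4665) = 332515/42712 + 147369/1555 = 6811485553/66417160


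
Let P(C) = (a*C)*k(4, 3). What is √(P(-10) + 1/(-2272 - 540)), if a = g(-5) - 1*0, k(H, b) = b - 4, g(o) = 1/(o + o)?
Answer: I*√1977539/1406 ≈ 1.0002*I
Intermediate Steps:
g(o) = 1/(2*o)
k(H, b) = -4 + b
a = -⅒ (a = (½)/(-5) - 1*0 = (½)*(-⅕) + 0 = -⅒ + 0 = -⅒ ≈ -0.10000)
P(C) = C/10 (P(C) = (-C/10)*(-4 + 3) = -C/10*(-1) = C/10)
√(P(-10) + 1/(-2272 - 540)) = √((⅒)*(-10) + 1/(-2272 - 540)) = √(-1 + 1/(-2812)) = √(-1 - 1/2812) = √(-2813/2812) = I*√1977539/1406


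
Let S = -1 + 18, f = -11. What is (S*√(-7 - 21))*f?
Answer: -374*I*√7 ≈ -989.51*I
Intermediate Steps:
S = 17
(S*√(-7 - 21))*f = (17*√(-7 - 21))*(-11) = (17*√(-28))*(-11) = (17*(2*I*√7))*(-11) = (34*I*√7)*(-11) = -374*I*√7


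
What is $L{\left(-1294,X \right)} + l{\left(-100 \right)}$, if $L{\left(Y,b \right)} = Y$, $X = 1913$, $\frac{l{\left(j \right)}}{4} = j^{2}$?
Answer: $38706$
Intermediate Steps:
$l{\left(j \right)} = 4 j^{2}$
$L{\left(-1294,X \right)} + l{\left(-100 \right)} = -1294 + 4 \left(-100\right)^{2} = -1294 + 4 \cdot 10000 = -1294 + 40000 = 38706$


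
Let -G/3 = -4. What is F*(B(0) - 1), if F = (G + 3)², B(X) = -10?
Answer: -2475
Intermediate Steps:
G = 12 (G = -3*(-4) = 12)
F = 225 (F = (12 + 3)² = 15² = 225)
F*(B(0) - 1) = 225*(-10 - 1) = 225*(-11) = -2475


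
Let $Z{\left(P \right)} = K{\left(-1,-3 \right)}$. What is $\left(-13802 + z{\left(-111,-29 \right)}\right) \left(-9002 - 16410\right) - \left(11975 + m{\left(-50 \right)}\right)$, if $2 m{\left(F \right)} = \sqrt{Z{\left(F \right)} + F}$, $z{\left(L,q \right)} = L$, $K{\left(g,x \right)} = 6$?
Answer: $353545181 - i \sqrt{11} \approx 3.5355 \cdot 10^{8} - 3.3166 i$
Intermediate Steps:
$Z{\left(P \right)} = 6$
$m{\left(F \right)} = \frac{\sqrt{6 + F}}{2}$
$\left(-13802 + z{\left(-111,-29 \right)}\right) \left(-9002 - 16410\right) - \left(11975 + m{\left(-50 \right)}\right) = \left(-13802 - 111\right) \left(-9002 - 16410\right) - \left(11975 + \frac{\sqrt{6 - 50}}{2}\right) = \left(-13913\right) \left(-25412\right) - \left(11975 + \frac{\sqrt{-44}}{2}\right) = 353557156 - \left(11975 + \frac{2 i \sqrt{11}}{2}\right) = 353557156 - \left(11975 + i \sqrt{11}\right) = 353545181 - i \sqrt{11}$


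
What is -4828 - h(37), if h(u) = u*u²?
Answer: -55481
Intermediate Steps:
h(u) = u³
-4828 - h(37) = -4828 - 1*37³ = -4828 - 1*50653 = -4828 - 50653 = -55481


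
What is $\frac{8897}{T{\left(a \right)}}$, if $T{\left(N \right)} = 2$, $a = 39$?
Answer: $\frac{8897}{2} \approx 4448.5$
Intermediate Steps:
$\frac{8897}{T{\left(a \right)}} = \frac{8897}{2}$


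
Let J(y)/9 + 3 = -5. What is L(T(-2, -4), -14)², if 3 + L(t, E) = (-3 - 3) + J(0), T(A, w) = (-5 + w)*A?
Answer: 6561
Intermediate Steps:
J(y) = -72 (J(y) = -27 + 9*(-5) = -27 - 45 = -72)
T(A, w) = A*(-5 + w)
L(t, E) = -81 (L(t, E) = -3 + ((-3 - 3) - 72) = -3 + (-6 - 72) = -3 - 78 = -81)
L(T(-2, -4), -14)² = (-81)² = 6561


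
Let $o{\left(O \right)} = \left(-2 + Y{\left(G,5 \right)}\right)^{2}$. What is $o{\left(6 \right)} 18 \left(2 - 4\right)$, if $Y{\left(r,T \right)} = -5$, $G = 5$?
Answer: $-1764$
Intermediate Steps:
$o{\left(O \right)} = 49$ ($o{\left(O \right)} = \left(-2 - 5\right)^{2} = \left(-7\right)^{2} = 49$)
$o{\left(6 \right)} 18 \left(2 - 4\right) = 49 \cdot 18 \left(2 - 4\right) = 882 \left(-2\right) = -1764$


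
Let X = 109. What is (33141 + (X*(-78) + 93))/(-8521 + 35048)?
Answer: 24732/26527 ≈ 0.93233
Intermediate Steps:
(33141 + (X*(-78) + 93))/(-8521 + 35048) = (33141 + (109*(-78) + 93))/(-8521 + 35048) = (33141 + (-8502 + 93))/26527 = (33141 - 8409)*(1/26527) = 24732*(1/26527) = 24732/26527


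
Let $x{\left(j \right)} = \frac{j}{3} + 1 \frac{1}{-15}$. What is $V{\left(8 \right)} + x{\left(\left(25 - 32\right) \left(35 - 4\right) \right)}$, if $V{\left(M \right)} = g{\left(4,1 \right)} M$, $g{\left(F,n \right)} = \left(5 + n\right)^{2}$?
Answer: $\frac{1078}{5} \approx 215.6$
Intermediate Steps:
$V{\left(M \right)} = 36 M$ ($V{\left(M \right)} = \left(5 + 1\right)^{2} M = 6^{2} M = 36 M$)
$x{\left(j \right)} = - \frac{1}{15} + \frac{j}{3}$ ($x{\left(j \right)} = j \frac{1}{3} + 1 \left(- \frac{1}{15}\right) = \frac{j}{3} - \frac{1}{15} = - \frac{1}{15} + \frac{j}{3}$)
$V{\left(8 \right)} + x{\left(\left(25 - 32\right) \left(35 - 4\right) \right)} = 36 \cdot 8 + \left(- \frac{1}{15} + \frac{\left(25 - 32\right) \left(35 - 4\right)}{3}\right) = 288 + \left(- \frac{1}{15} + \frac{\left(-7\right) 31}{3}\right) = 288 + \left(- \frac{1}{15} + \frac{1}{3} \left(-217\right)\right) = 288 - \frac{362}{5} = \frac{1078}{5}$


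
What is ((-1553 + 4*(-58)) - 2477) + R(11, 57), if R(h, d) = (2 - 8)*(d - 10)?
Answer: -4544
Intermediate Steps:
R(h, d) = 60 - 6*d (R(h, d) = -6*(-10 + d) = 60 - 6*d)
((-1553 + 4*(-58)) - 2477) + R(11, 57) = ((-1553 + 4*(-58)) - 2477) + (60 - 6*57) = ((-1553 - 232) - 2477) + (60 - 342) = (-1785 - 2477) - 282 = -4262 - 282 = -4544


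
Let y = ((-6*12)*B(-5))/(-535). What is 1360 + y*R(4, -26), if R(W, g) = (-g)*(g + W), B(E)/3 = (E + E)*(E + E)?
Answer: -2325520/107 ≈ -21734.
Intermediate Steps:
B(E) = 12*E² (B(E) = 3*((E + E)*(E + E)) = 3*((2*E)*(2*E)) = 3*(4*E²) = 12*E²)
R(W, g) = -g*(W + g) (R(W, g) = (-g)*(W + g) = -g*(W + g))
y = 4320/107 (y = ((-6*12)*(12*(-5)²))/(-535) = -864*25*(-1/535) = -72*300*(-1/535) = -21600*(-1/535) = 4320/107 ≈ 40.374)
1360 + y*R(4, -26) = 1360 + 4320*(-1*(-26)*(4 - 26))/107 = 1360 + 4320*(-1*(-26)*(-22))/107 = 1360 + (4320/107)*(-572) = 1360 - 2471040/107 = -2325520/107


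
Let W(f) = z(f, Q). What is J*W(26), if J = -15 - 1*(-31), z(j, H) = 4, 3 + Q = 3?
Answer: 64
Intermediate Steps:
Q = 0 (Q = -3 + 3 = 0)
W(f) = 4
J = 16 (J = -15 + 31 = 16)
J*W(26) = 16*4 = 64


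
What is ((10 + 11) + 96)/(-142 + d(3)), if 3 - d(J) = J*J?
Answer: -117/148 ≈ -0.79054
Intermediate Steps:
d(J) = 3 - J**2 (d(J) = 3 - J*J = 3 - J**2)
((10 + 11) + 96)/(-142 + d(3)) = ((10 + 11) + 96)/(-142 + (3 - 1*3**2)) = (21 + 96)/(-142 + (3 - 1*9)) = 117/(-142 + (3 - 9)) = 117/(-142 - 6) = 117/(-148) = 117*(-1/148) = -117/148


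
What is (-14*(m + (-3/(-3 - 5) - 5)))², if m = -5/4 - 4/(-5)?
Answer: 2019241/400 ≈ 5048.1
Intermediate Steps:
m = -9/20 (m = -5*¼ - 4*(-⅕) = -5/4 + ⅘ = -9/20 ≈ -0.45000)
(-14*(m + (-3/(-3 - 5) - 5)))² = (-14*(-9/20 + (-3/(-3 - 5) - 5)))² = (-14*(-9/20 + (-3/(-8) - 5)))² = (-14*(-9/20 + (-3*(-⅛) - 5)))² = (-14*(-9/20 + (3/8 - 5)))² = (-14*(-9/20 - 37/8))² = (-14*(-203/40))² = (1421/20)² = 2019241/400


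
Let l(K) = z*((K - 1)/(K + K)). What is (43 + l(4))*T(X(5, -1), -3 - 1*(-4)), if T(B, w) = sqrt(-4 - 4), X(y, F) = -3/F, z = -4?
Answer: 83*I*sqrt(2) ≈ 117.38*I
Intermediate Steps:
T(B, w) = 2*I*sqrt(2) (T(B, w) = sqrt(-8) = 2*I*sqrt(2))
l(K) = -2*(-1 + K)/K (l(K) = -4*(K - 1)/(K + K) = -4*(-1 + K)/(2*K) = -4*(-1 + K)*1/(2*K) = -2*(-1 + K)/K)
(43 + l(4))*T(X(5, -1), -3 - 1*(-4)) = (43 + (-2 + 2/4))*(2*I*sqrt(2)) = (43 + (-2 + 2*(1/4)))*(2*I*sqrt(2)) = (43 + (-2 + 1/2))*(2*I*sqrt(2)) = (43 - 3/2)*(2*I*sqrt(2)) = 83*(2*I*sqrt(2))/2 = 83*I*sqrt(2)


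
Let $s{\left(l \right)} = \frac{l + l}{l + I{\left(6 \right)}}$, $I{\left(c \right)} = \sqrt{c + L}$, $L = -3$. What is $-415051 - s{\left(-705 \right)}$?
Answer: $- \frac{34381745362}{82837} - \frac{235 \sqrt{3}}{82837} \approx -4.1505 \cdot 10^{5}$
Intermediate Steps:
$I{\left(c \right)} = \sqrt{-3 + c}$ ($I{\left(c \right)} = \sqrt{c - 3} = \sqrt{-3 + c}$)
$s{\left(l \right)} = \frac{2 l}{l + \sqrt{3}}$ ($s{\left(l \right)} = \frac{l + l}{l + \sqrt{-3 + 6}} = \frac{2 l}{l + \sqrt{3}}$)
$-415051 - s{\left(-705 \right)} = -415051 - 2 \left(-705\right) \frac{1}{-705 + \sqrt{3}} = -415051 - - \frac{1410}{-705 + \sqrt{3}} = -415051 + \frac{1410}{-705 + \sqrt{3}}$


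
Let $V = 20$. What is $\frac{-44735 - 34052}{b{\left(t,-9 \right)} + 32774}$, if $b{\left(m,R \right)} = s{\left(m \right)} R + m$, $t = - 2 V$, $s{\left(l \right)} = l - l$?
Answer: $- \frac{78787}{32734} \approx -2.4069$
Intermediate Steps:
$s{\left(l \right)} = 0$
$t = -40$ ($t = \left(-2\right) 20 = -40$)
$b{\left(m,R \right)} = m$ ($b{\left(m,R \right)} = 0 R + m = 0 + m = m$)
$\frac{-44735 - 34052}{b{\left(t,-9 \right)} + 32774} = \frac{-44735 - 34052}{-40 + 32774} = - \frac{78787}{32734}$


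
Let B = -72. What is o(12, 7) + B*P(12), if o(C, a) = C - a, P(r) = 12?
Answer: -859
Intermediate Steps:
o(12, 7) + B*P(12) = (12 - 1*7) - 72*12 = (12 - 7) - 864 = 5 - 864 = -859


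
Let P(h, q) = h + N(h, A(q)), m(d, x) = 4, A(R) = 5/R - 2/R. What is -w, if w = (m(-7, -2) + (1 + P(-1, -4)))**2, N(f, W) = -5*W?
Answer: -961/16 ≈ -60.063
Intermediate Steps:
A(R) = 3/R
P(h, q) = h - 15/q
w = 961/16 (w = (4 + (1 + (-1 - 15/(-4))))**2 = (4 + (1 + (-1 - 15*(-1/4))))**2 = (4 + (1 + (-1 + 15/4)))**2 = (4 + (1 + 11/4))**2 = (4 + 15/4)**2 = (31/4)**2 = 961/16 ≈ 60.063)
-w = -1*961/16 = -961/16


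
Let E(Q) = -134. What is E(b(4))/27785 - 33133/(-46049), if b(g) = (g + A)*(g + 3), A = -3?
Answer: 914429839/1279471465 ≈ 0.71469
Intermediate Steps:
b(g) = (-3 + g)*(3 + g) (b(g) = (g - 3)*(g + 3) = (-3 + g)*(3 + g))
E(b(4))/27785 - 33133/(-46049) = -134/27785 - 33133/(-46049) = -134*1/27785 - 33133*(-1/46049) = -134/27785 + 33133/46049 = 914429839/1279471465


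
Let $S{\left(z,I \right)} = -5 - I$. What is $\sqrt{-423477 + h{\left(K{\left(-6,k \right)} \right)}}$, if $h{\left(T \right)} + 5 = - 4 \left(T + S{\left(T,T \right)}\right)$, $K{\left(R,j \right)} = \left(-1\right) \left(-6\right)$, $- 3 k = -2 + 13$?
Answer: $i \sqrt{423462} \approx 650.74 i$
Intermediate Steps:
$k = - \frac{11}{3}$ ($k = - \frac{-2 + 13}{3} = \left(- \frac{1}{3}\right) 11 = - \frac{11}{3} \approx -3.6667$)
$K{\left(R,j \right)} = 6$
$h{\left(T \right)} = 15$ ($h{\left(T \right)} = -5 - 4 \left(T - \left(5 + T\right)\right) = -5 - -20 = -5 + 20 = 15$)
$\sqrt{-423477 + h{\left(K{\left(-6,k \right)} \right)}} = \sqrt{-423477 + 15} = \sqrt{-423462} = i \sqrt{423462}$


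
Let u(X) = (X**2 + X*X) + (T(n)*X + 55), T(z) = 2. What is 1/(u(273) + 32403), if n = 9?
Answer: 1/182062 ≈ 5.4926e-6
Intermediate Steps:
u(X) = 55 + 2*X + 2*X**2 (u(X) = (X**2 + X*X) + (2*X + 55) = (X**2 + X**2) + (55 + 2*X) = 2*X**2 + (55 + 2*X) = 55 + 2*X + 2*X**2)
1/(u(273) + 32403) = 1/((55 + 2*273 + 2*273**2) + 32403) = 1/((55 + 546 + 2*74529) + 32403) = 1/((55 + 546 + 149058) + 32403) = 1/(149659 + 32403) = 1/182062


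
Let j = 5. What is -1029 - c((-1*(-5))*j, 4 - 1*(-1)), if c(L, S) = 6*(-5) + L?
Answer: -1024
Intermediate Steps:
c(L, S) = -30 + L
-1029 - c((-1*(-5))*j, 4 - 1*(-1)) = -1029 - (-30 - 1*(-5)*5) = -1029 - (-30 + 5*5) = -1029 - (-30 + 25) = -1029 - 1*(-5) = -1029 + 5 = -1024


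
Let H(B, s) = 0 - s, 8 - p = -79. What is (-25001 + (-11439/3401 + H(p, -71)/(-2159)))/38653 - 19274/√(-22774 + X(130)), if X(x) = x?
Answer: -183601256031/283819663627 + 9637*I*√629/1887 ≈ -0.64689 + 128.08*I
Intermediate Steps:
p = 87 (p = 8 - 1*(-79) = 8 + 79 = 87)
H(B, s) = -s
(-25001 + (-11439/3401 + H(p, -71)/(-2159)))/38653 - 19274/√(-22774 + X(130)) = (-25001 + (-11439/3401 - 1*(-71)/(-2159)))/38653 - 19274/√(-22774 + 130) = (-25001 + (-11439*1/3401 + 71*(-1/2159)))*(1/38653) - 19274*(-I*√629/3774) = (-25001 + (-11439/3401 - 71/2159))*(1/38653) - 19274*(-I*√629/3774) = (-25001 - 24938272/7342759)*(1/38653) - (-9637)*I*√629/1887 = -183601256031/7342759*1/38653 + 9637*I*√629/1887 = -183601256031/283819663627 + 9637*I*√629/1887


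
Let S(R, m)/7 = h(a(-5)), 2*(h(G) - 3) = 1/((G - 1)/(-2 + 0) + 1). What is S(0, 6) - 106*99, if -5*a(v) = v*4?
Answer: -10480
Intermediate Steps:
a(v) = -4*v/5 (a(v) = -v*4/5 = -4*v/5)
h(G) = 3 + 1/(2*(3/2 - G/2)) (h(G) = 3 + 1/(2*((G - 1)/(-2 + 0) + 1)) = 3 + 1/(2*((-1 + G)/(-2) + 1)) = 3 + 1/(2*((-1 + G)*(-1/2) + 1)) = 3 + 1/(2*((1/2 - G/2) + 1)) = 3 + 1/(2*(3/2 - G/2)))
S(R, m) = 14 (S(R, m) = 7*((-10 + 3*(-4/5*(-5)))/(-3 - 4/5*(-5))) = 7*((-10 + 3*4)/(-3 + 4)) = 7*((-10 + 12)/1) = 7*(1*2) = 7*2 = 14)
S(0, 6) - 106*99 = 14 - 106*99 = 14 - 10494 = -10480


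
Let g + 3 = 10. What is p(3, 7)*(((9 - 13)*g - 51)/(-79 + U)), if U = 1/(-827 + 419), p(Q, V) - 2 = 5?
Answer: 225624/32233 ≈ 6.9998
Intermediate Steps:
g = 7 (g = -3 + 10 = 7)
p(Q, V) = 7 (p(Q, V) = 2 + 5 = 7)
U = -1/408 (U = 1/(-408) = -1/408 ≈ -0.0024510)
p(3, 7)*(((9 - 13)*g - 51)/(-79 + U)) = 7*(((9 - 13)*7 - 51)/(-79 - 1/408)) = 7*((-4*7 - 51)/(-32233/408)) = 7*((-28 - 51)*(-408/32233)) = 7*(-79*(-408/32233)) = 7*(32232/32233) = 225624/32233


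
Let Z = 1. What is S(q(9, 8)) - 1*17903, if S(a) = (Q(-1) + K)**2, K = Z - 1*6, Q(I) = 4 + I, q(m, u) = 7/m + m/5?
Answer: -17899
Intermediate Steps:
q(m, u) = 7/m + m/5 (q(m, u) = 7/m + m*(1/5) = 7/m + m/5)
K = -5 (K = 1 - 1*6 = 1 - 6 = -5)
S(a) = 4 (S(a) = ((4 - 1) - 5)**2 = (3 - 5)**2 = (-2)**2 = 4)
S(q(9, 8)) - 1*17903 = 4 - 1*17903 = 4 - 17903 = -17899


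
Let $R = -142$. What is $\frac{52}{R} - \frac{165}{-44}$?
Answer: $\frac{961}{284} \approx 3.3838$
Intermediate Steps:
$\frac{52}{R} - \frac{165}{-44} = \frac{52}{-142} - \frac{165}{-44} = 52 \left(- \frac{1}{142}\right) - - \frac{15}{4} = - \frac{26}{71} + \frac{15}{4} = \frac{961}{284}$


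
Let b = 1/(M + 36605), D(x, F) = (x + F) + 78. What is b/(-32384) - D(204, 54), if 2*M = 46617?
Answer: -651920231425/1940238784 ≈ -336.00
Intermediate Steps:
M = 46617/2 (M = (½)*46617 = 46617/2 ≈ 23309.)
D(x, F) = 78 + F + x (D(x, F) = (F + x) + 78 = 78 + F + x)
b = 2/119827 (b = 1/(46617/2 + 36605) = 1/(119827/2) = 2/119827 ≈ 1.6691e-5)
b/(-32384) - D(204, 54) = (2/119827)/(-32384) - (78 + 54 + 204) = (2/119827)*(-1/32384) - 1*336 = -1/1940238784 - 336 = -651920231425/1940238784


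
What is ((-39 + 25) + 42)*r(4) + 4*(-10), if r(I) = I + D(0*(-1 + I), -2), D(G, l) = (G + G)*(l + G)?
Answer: 72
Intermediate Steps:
D(G, l) = 2*G*(G + l) (D(G, l) = (2*G)*(G + l) = 2*G*(G + l))
r(I) = I (r(I) = I + 2*(0*(-1 + I))*(0*(-1 + I) - 2) = I + 2*0*(0 - 2) = I + 2*0*(-2) = I + 0 = I)
((-39 + 25) + 42)*r(4) + 4*(-10) = ((-39 + 25) + 42)*4 + 4*(-10) = (-14 + 42)*4 - 40 = 28*4 - 40 = 112 - 40 = 72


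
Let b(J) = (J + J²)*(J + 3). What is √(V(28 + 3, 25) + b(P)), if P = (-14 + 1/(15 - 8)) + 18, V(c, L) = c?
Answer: √439831/49 ≈ 13.535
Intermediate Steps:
P = 29/7 (P = (-14 + 1/7) + 18 = (-14 + ⅐) + 18 = -97/7 + 18 = 29/7 ≈ 4.1429)
b(J) = (3 + J)*(J + J²) (b(J) = (J + J²)*(3 + J) = (3 + J)*(J + J²))
√(V(28 + 3, 25) + b(P)) = √((28 + 3) + 29*(3 + (29/7)² + 4*(29/7))/7) = √(31 + 29*(3 + 841/49 + 116/7)/7) = √(31 + (29/7)*(1800/49)) = √(31 + 52200/343) = √(62833/343) = √439831/49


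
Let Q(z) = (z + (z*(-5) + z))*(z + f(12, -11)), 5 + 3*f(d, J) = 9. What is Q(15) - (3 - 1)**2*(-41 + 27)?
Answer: -679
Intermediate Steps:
f(d, J) = 4/3 (f(d, J) = -5/3 + (1/3)*9 = -5/3 + 3 = 4/3)
Q(z) = -3*z*(4/3 + z) (Q(z) = (z + (z*(-5) + z))*(z + 4/3) = (z + (-5*z + z))*(4/3 + z) = (z - 4*z)*(4/3 + z) = (-3*z)*(4/3 + z) = -3*z*(4/3 + z))
Q(15) - (3 - 1)**2*(-41 + 27) = -1*15*(4 + 3*15) - (3 - 1)**2*(-41 + 27) = -1*15*(4 + 45) - 2**2*(-14) = -1*15*49 - 4*(-14) = -735 - 1*(-56) = -735 + 56 = -679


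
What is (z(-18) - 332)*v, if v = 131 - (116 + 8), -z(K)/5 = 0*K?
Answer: -2324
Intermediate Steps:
z(K) = 0 (z(K) = -0*K = -5*0 = 0)
v = 7 (v = 131 - 1*124 = 131 - 124 = 7)
(z(-18) - 332)*v = (0 - 332)*7 = -332*7 = -2324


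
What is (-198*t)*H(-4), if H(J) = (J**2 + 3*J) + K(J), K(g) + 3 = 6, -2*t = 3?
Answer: 2079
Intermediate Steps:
t = -3/2 (t = -1/2*3 = -3/2 ≈ -1.5000)
K(g) = 3 (K(g) = -3 + 6 = 3)
H(J) = 3 + J**2 + 3*J (H(J) = (J**2 + 3*J) + 3 = 3 + J**2 + 3*J)
(-198*t)*H(-4) = (-198*(-3)/2)*(3 + (-4)**2 + 3*(-4)) = (-18*(-33/2))*(3 + 16 - 12) = 297*7 = 2079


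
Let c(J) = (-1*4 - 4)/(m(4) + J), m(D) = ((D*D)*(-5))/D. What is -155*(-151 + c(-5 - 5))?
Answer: 70091/3 ≈ 23364.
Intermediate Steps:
m(D) = -5*D (m(D) = (D**2*(-5))/D = (-5*D**2)/D = -5*D)
c(J) = -8/(-20 + J) (c(J) = (-1*4 - 4)/(-5*4 + J) = (-4 - 4)/(-20 + J) = -8/(-20 + J))
-155*(-151 + c(-5 - 5)) = -155*(-151 - 8/(-20 + (-5 - 5))) = -155*(-151 - 8/(-20 - 10)) = -155*(-151 - 8/(-30)) = -155*(-151 - 8*(-1/30)) = -155*(-151 + 4/15) = -155*(-2261/15) = 70091/3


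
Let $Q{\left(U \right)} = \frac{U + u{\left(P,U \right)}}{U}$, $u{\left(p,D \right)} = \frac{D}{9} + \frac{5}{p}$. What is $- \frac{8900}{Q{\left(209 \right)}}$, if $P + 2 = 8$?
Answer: $- \frac{6696360}{839} \approx -7981.4$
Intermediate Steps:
$P = 6$ ($P = -2 + 8 = 6$)
$u{\left(p,D \right)} = \frac{5}{p} + \frac{D}{9}$ ($u{\left(p,D \right)} = D \frac{1}{9} + \frac{5}{p} = \frac{D}{9} + \frac{5}{p} = \frac{5}{p} + \frac{D}{9}$)
$Q{\left(U \right)} = \frac{\frac{5}{6} + \frac{10 U}{9}}{U}$ ($Q{\left(U \right)} = \frac{U + \left(\frac{5}{6} + \frac{U}{9}\right)}{U} = \frac{\frac{5}{6} + \frac{10 U}{9}}{U}$)
$- \frac{8900}{Q{\left(209 \right)}} = - \frac{8900}{\frac{5}{18} \cdot \frac{1}{209} \left(3 + 4 \cdot 209\right)} = - \frac{8900}{\frac{5}{18} \cdot \frac{1}{209} \left(3 + 836\right)} = - \frac{8900}{\frac{5}{18} \cdot \frac{1}{209} \cdot 839} = - \frac{8900}{\frac{4195}{3762}} = \left(-8900\right) \frac{3762}{4195} = - \frac{6696360}{839}$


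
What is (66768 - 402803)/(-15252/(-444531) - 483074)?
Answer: 49792658195/71580451014 ≈ 0.69562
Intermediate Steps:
(66768 - 402803)/(-15252/(-444531) - 483074) = -336035/(-15252*(-1/444531) - 483074) = -336035/(5084/148177 - 483074) = -336035/(-71580451014/148177) = -336035*(-148177/71580451014) = 49792658195/71580451014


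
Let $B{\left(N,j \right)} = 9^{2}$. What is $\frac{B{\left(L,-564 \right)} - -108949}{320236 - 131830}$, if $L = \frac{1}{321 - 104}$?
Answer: $\frac{54515}{94203} \approx 0.5787$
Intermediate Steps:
$L = \frac{1}{217} \approx 0.0046083$
$B{\left(N,j \right)} = 81$
$\frac{B{\left(L,-564 \right)} - -108949}{320236 - 131830} = \frac{81 - -108949}{320236 - 131830} = \frac{81 + 108949}{188406} = 109030 \cdot \frac{1}{188406} = \frac{54515}{94203}$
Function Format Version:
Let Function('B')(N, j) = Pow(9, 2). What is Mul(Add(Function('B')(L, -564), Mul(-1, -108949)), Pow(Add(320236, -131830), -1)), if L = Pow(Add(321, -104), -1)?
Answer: Rational(54515, 94203) ≈ 0.57870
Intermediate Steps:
L = Rational(1, 217) (L = Pow(217, -1) = Rational(1, 217) ≈ 0.0046083)
Function('B')(N, j) = 81
Mul(Add(Function('B')(L, -564), Mul(-1, -108949)), Pow(Add(320236, -131830), -1)) = Mul(Add(81, Mul(-1, -108949)), Pow(Add(320236, -131830), -1)) = Mul(Add(81, 108949), Pow(188406, -1)) = Mul(109030, Rational(1, 188406)) = Rational(54515, 94203)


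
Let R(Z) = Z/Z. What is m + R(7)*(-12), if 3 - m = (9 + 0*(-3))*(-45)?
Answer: 396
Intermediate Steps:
R(Z) = 1
m = 408 (m = 3 - (9 + 0*(-3))*(-45) = 3 - (9 + 0)*(-45) = 3 - 9*(-45) = 3 - 1*(-405) = 3 + 405 = 408)
m + R(7)*(-12) = 408 + 1*(-12) = 408 - 12 = 396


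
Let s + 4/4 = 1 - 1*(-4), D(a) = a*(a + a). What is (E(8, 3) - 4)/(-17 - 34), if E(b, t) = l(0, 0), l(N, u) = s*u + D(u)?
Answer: 4/51 ≈ 0.078431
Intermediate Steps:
D(a) = 2*a² (D(a) = a*(2*a) = 2*a²)
s = 4 (s = -1 + (1 - 1*(-4)) = -1 + (1 + 4) = -1 + 5 = 4)
l(N, u) = 2*u² + 4*u (l(N, u) = 4*u + 2*u² = 2*u² + 4*u)
E(b, t) = 0 (E(b, t) = 2*0*(2 + 0) = 2*0*2 = 0)
(E(8, 3) - 4)/(-17 - 34) = (0 - 4)/(-17 - 34) = -4/(-51) = -1/51*(-4) = 4/51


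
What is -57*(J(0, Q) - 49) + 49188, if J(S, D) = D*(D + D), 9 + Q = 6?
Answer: 50955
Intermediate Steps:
Q = -3 (Q = -9 + 6 = -3)
J(S, D) = 2*D² (J(S, D) = D*(2*D) = 2*D²)
-57*(J(0, Q) - 49) + 49188 = -57*(2*(-3)² - 49) + 49188 = -57*(2*9 - 49) + 49188 = -57*(18 - 49) + 49188 = -57*(-31) + 49188 = 1767 + 49188 = 50955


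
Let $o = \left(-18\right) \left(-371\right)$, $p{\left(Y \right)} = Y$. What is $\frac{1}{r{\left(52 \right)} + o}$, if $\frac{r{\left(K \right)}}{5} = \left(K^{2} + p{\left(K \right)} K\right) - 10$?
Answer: $\frac{1}{33668} \approx 2.9702 \cdot 10^{-5}$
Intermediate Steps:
$o = 6678$
$r{\left(K \right)} = -50 + 10 K^{2}$ ($r{\left(K \right)} = 5 \left(\left(K^{2} + K K\right) - 10\right) = 5 \left(\left(K^{2} + K^{2}\right) - 10\right) = 5 \left(2 K^{2} - 10\right) = 5 \left(-10 + 2 K^{2}\right) = -50 + 10 K^{2}$)
$\frac{1}{r{\left(52 \right)} + o} = \frac{1}{\left(-50 + 10 \cdot 52^{2}\right) + 6678} = \frac{1}{\left(-50 + 10 \cdot 2704\right) + 6678} = \frac{1}{\left(-50 + 27040\right) + 6678} = \frac{1}{26990 + 6678} = \frac{1}{33668}$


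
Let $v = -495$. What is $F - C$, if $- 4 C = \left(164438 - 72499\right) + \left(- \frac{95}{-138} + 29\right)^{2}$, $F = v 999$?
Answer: $- \frac{35901741155}{76176} \approx -4.713 \cdot 10^{5}$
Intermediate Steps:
$F = -494505$ ($F = \left(-495\right) 999 = -494505$)
$C = - \frac{1767671725}{76176}$ ($C = - \frac{\left(164438 - 72499\right) + \left(- \frac{95}{-138} + 29\right)^{2}}{4} = - \frac{91939 + \left(\left(-95\right) \left(- \frac{1}{138}\right) + 29\right)^{2}}{4} = - \frac{91939 + \left(\frac{95}{138} + 29\right)^{2}}{4} = - \frac{91939 + \left(\frac{4097}{138}\right)^{2}}{4} = - \frac{91939 + \frac{16785409}{19044}}{4} = \left(- \frac{1}{4}\right) \frac{1767671725}{19044} = - \frac{1767671725}{76176} \approx -23205.0$)
$F - C = -494505 - - \frac{1767671725}{76176} = -494505 + \frac{1767671725}{76176} = - \frac{35901741155}{76176}$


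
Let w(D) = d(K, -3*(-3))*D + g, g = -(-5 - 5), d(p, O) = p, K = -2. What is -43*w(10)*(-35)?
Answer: -15050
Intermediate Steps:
g = 10 (g = -1*(-10) = 10)
w(D) = 10 - 2*D (w(D) = -2*D + 10 = 10 - 2*D)
-43*w(10)*(-35) = -43*(10 - 2*10)*(-35) = -43*(10 - 20)*(-35) = -43*(-10)*(-35) = 430*(-35) = -15050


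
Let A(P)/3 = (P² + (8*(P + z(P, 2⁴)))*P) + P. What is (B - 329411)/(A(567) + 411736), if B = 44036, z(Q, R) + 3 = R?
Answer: -285375/9270544 ≈ -0.030783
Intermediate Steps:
z(Q, R) = -3 + R
A(P) = 3*P + 3*P² + 3*P*(104 + 8*P) (A(P) = 3*((P² + (8*(P + (-3 + 2⁴)))*P) + P) = 3*((P² + (8*(P + (-3 + 16)))*P) + P) = 3*((P² + (8*(P + 13))*P) + P) = 3*((P² + (8*(13 + P))*P) + P) = 3*((P² + (104 + 8*P)*P) + P) = 3*((P² + P*(104 + 8*P)) + P) = 3*(P + P² + P*(104 + 8*P)) = 3*P + 3*P² + 3*P*(104 + 8*P))
(B - 329411)/(A(567) + 411736) = (44036 - 329411)/(9*567*(35 + 3*567) + 411736) = -285375/(9*567*(35 + 1701) + 411736) = -285375/(9*567*1736 + 411736) = -285375/(8858808 + 411736) = -285375/9270544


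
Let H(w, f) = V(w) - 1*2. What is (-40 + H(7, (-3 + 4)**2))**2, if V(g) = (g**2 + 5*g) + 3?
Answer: 2025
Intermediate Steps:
V(g) = 3 + g**2 + 5*g
H(w, f) = 1 + w**2 + 5*w (H(w, f) = (3 + w**2 + 5*w) - 1*2 = (3 + w**2 + 5*w) - 2 = 1 + w**2 + 5*w)
(-40 + H(7, (-3 + 4)**2))**2 = (-40 + (1 + 7**2 + 5*7))**2 = (-40 + (1 + 49 + 35))**2 = (-40 + 85)**2 = 45**2 = 2025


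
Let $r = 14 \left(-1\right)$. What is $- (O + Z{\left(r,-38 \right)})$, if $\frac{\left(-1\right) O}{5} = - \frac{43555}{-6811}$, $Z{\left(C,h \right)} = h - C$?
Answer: $\frac{381239}{6811} \approx 55.974$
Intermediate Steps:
$r = -14$
$O = - \frac{217775}{6811}$ ($O = - 5 \left(- \frac{43555}{-6811}\right) = - 5 \left(\left(-43555\right) \left(- \frac{1}{6811}\right)\right) = \left(-5\right) \frac{43555}{6811} = - \frac{217775}{6811} \approx -31.974$)
$- (O + Z{\left(r,-38 \right)}) = - (- \frac{217775}{6811} - 24) = \left(-1\right) \left(- \frac{381239}{6811}\right) = \frac{381239}{6811}$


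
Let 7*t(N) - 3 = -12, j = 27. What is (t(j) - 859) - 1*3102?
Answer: -27736/7 ≈ -3962.3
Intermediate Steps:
t(N) = -9/7 (t(N) = 3/7 + (1/7)*(-12) = 3/7 - 12/7 = -9/7)
(t(j) - 859) - 1*3102 = (-9/7 - 859) - 1*3102 = -6022/7 - 3102 = -27736/7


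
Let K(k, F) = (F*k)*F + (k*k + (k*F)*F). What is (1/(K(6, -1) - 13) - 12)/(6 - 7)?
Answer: 419/35 ≈ 11.971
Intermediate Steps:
K(k, F) = k**2 + 2*k*F**2 (K(k, F) = k*F**2 + (k**2 + (F*k)*F) = k*F**2 + (k**2 + k*F**2) = k**2 + 2*k*F**2)
(1/(K(6, -1) - 13) - 12)/(6 - 7) = (1/(6*(6 + 2*(-1)**2) - 13) - 12)/(6 - 7) = (1/(6*(6 + 2*1) - 13) - 12)/(-1) = (1/(6*(6 + 2) - 13) - 12)*(-1) = (1/(6*8 - 13) - 12)*(-1) = (1/(48 - 13) - 12)*(-1) = (1/35 - 12)*(-1) = -419/35*(-1) = 419/35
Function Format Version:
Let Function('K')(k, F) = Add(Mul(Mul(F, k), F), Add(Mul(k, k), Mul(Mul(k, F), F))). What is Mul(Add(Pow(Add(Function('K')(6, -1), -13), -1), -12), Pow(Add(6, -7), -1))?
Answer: Rational(419, 35) ≈ 11.971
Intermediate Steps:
Function('K')(k, F) = Add(Pow(k, 2), Mul(2, k, Pow(F, 2))) (Function('K')(k, F) = Add(Mul(k, Pow(F, 2)), Add(Pow(k, 2), Mul(Mul(F, k), F))) = Add(Mul(k, Pow(F, 2)), Add(Pow(k, 2), Mul(k, Pow(F, 2)))) = Add(Pow(k, 2), Mul(2, k, Pow(F, 2))))
Mul(Add(Pow(Add(Function('K')(6, -1), -13), -1), -12), Pow(Add(6, -7), -1)) = Mul(Add(Pow(Add(Mul(6, Add(6, Mul(2, Pow(-1, 2)))), -13), -1), -12), Pow(Add(6, -7), -1)) = Mul(Add(Pow(Add(Mul(6, Add(6, Mul(2, 1))), -13), -1), -12), Pow(-1, -1)) = Mul(Add(Pow(Add(Mul(6, Add(6, 2)), -13), -1), -12), -1) = Mul(Add(Pow(Add(Mul(6, 8), -13), -1), -12), -1) = Mul(Add(Pow(Add(48, -13), -1), -12), -1) = Mul(Add(Pow(35, -1), -12), -1) = Mul(Add(Rational(1, 35), -12), -1) = Mul(Rational(-419, 35), -1) = Rational(419, 35)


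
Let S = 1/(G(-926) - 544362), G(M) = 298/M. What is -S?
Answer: 463/252039755 ≈ 1.8370e-6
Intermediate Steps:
S = -463/252039755 (S = 1/(298/(-926) - 544362) = 1/(298*(-1/926) - 544362) = 1/(-149/463 - 544362) = 1/(-252039755/463) = -463/252039755 ≈ -1.8370e-6)
-S = -1*(-463/252039755) = 463/252039755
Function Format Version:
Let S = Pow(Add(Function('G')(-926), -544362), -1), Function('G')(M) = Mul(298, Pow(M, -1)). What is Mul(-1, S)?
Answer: Rational(463, 252039755) ≈ 1.8370e-6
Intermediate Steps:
S = Rational(-463, 252039755) (S = Pow(Add(Mul(298, Pow(-926, -1)), -544362), -1) = Pow(Add(Mul(298, Rational(-1, 926)), -544362), -1) = Pow(Add(Rational(-149, 463), -544362), -1) = Pow(Rational(-252039755, 463), -1) = Rational(-463, 252039755) ≈ -1.8370e-6)
Mul(-1, S) = Mul(-1, Rational(-463, 252039755)) = Rational(463, 252039755)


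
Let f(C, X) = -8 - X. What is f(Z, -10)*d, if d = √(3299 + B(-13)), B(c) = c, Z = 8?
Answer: 2*√3286 ≈ 114.65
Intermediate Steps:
d = √3286 (d = √(3299 - 13) = √3286 ≈ 57.324)
f(Z, -10)*d = (-8 - 1*(-10))*√3286 = (-8 + 10)*√3286 = 2*√3286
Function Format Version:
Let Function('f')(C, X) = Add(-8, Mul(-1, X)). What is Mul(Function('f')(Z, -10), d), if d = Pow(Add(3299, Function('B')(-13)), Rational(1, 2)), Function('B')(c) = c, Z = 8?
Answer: Mul(2, Pow(3286, Rational(1, 2))) ≈ 114.65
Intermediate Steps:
d = Pow(3286, Rational(1, 2)) (d = Pow(Add(3299, -13), Rational(1, 2)) = Pow(3286, Rational(1, 2)) ≈ 57.324)
Mul(Function('f')(Z, -10), d) = Mul(Add(-8, Mul(-1, -10)), Pow(3286, Rational(1, 2))) = Mul(Add(-8, 10), Pow(3286, Rational(1, 2))) = Mul(2, Pow(3286, Rational(1, 2)))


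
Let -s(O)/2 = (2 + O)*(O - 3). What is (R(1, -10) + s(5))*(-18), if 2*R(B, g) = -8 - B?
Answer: 585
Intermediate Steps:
R(B, g) = -4 - B/2 (R(B, g) = (-8 - B)/2 = -4 - B/2)
s(O) = -2*(-3 + O)*(2 + O) (s(O) = -2*(2 + O)*(O - 3) = -2*(2 + O)*(-3 + O) = -2*(-3 + O)*(2 + O))
(R(1, -10) + s(5))*(-18) = ((-4 - ½*1) + (12 - 2*5² + 2*5))*(-18) = ((-4 - ½) + (12 - 2*25 + 10))*(-18) = (-9/2 + (12 - 50 + 10))*(-18) = (-9/2 - 28)*(-18) = -65/2*(-18) = 585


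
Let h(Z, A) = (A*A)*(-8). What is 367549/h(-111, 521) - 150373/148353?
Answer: -381066176741/322152693384 ≈ -1.1829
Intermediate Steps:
h(Z, A) = -8*A² (h(Z, A) = A²*(-8) = -8*A²)
367549/h(-111, 521) - 150373/148353 = 367549/((-8*521²)) - 150373/148353 = 367549/((-8*271441)) - 150373*1/148353 = 367549/(-2171528) - 150373/148353 = 367549*(-1/2171528) - 150373/148353 = -367549/2171528 - 150373/148353 = -381066176741/322152693384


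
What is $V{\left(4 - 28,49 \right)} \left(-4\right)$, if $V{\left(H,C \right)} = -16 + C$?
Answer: $-132$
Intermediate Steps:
$V{\left(4 - 28,49 \right)} \left(-4\right) = \left(-16 + 49\right) \left(-4\right) = 33 \left(-4\right) = -132$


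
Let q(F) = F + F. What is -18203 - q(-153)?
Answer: -17897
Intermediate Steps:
q(F) = 2*F
-18203 - q(-153) = -18203 - 2*(-153) = -18203 - 1*(-306) = -18203 + 306 = -17897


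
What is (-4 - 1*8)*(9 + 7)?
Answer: -192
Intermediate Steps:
(-4 - 1*8)*(9 + 7) = (-4 - 8)*16 = -12*16 = -192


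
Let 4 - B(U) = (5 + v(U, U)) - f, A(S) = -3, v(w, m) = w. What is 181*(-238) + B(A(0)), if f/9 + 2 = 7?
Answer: -43031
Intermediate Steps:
f = 45 (f = -18 + 9*7 = -18 + 63 = 45)
B(U) = 44 - U (B(U) = 4 - ((5 + U) - 1*45) = 4 - ((5 + U) - 45) = 4 - (-40 + U) = 4 + (40 - U) = 44 - U)
181*(-238) + B(A(0)) = 181*(-238) + (44 - 1*(-3)) = -43078 + (44 + 3) = -43078 + 47 = -43031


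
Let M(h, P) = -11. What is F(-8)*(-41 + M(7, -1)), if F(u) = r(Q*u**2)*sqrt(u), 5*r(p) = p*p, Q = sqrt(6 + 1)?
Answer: -2981888*I*sqrt(2)/5 ≈ -8.4341e+5*I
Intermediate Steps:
Q = sqrt(7) ≈ 2.6458
r(p) = p**2/5 (r(p) = (p*p)/5 = p**2/5)
F(u) = 7*u**(9/2)/5 (F(u) = ((sqrt(7)*u**2)**2/5)*sqrt(u) = ((7*u**4)/5)*sqrt(u) = (7*u**4/5)*sqrt(u) = 7*u**(9/2)/5)
F(-8)*(-41 + M(7, -1)) = (7*(-8)**(9/2)/5)*(-41 - 11) = (7*(8192*I*sqrt(2))/5)*(-52) = (57344*I*sqrt(2)/5)*(-52) = -2981888*I*sqrt(2)/5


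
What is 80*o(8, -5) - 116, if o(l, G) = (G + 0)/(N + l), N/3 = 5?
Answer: -3068/23 ≈ -133.39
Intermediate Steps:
N = 15 (N = 3*5 = 15)
o(l, G) = G/(15 + l) (o(l, G) = (G + 0)/(15 + l) = G/(15 + l))
80*o(8, -5) - 116 = 80*(-5/(15 + 8)) - 116 = 80*(-5/23) - 116 = -400/23 - 116 = -3068/23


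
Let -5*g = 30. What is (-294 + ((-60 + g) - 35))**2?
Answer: 156025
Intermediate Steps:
g = -6 (g = -1/5*30 = -6)
(-294 + ((-60 + g) - 35))**2 = (-294 + ((-60 - 6) - 35))**2 = (-294 + (-66 - 35))**2 = (-294 - 101)**2 = (-395)**2 = 156025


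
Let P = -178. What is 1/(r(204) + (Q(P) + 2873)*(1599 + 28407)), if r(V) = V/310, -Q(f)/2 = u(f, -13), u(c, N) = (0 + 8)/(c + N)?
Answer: 29605/2552239715352 ≈ 1.1600e-8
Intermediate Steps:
u(c, N) = 8/(N + c)
Q(f) = -16/(-13 + f)
r(V) = V/310 (r(V) = V*(1/310) = V/310)
1/(r(204) + (Q(P) + 2873)*(1599 + 28407)) = 1/((1/310)*204 + (-16/(-13 - 178) + 2873)*(1599 + 28407)) = 1/(102/155 + (-16/(-191) + 2873)*30006) = 1/(102/155 + (-16*(-1/191) + 2873)*30006) = 1/(102/155 + (16/191 + 2873)*30006) = 1/(102/155 + (548759/191)*30006) = 1/(102/155 + 16466062554/191) = 1/(2552239715352/29605) = 29605/2552239715352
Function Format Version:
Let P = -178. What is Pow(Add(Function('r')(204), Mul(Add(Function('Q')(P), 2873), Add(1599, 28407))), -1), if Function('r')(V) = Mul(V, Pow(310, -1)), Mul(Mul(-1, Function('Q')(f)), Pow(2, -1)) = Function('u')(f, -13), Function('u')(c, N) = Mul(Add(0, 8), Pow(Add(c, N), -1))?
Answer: Rational(29605, 2552239715352) ≈ 1.1600e-8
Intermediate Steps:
Function('u')(c, N) = Mul(8, Pow(Add(N, c), -1))
Function('Q')(f) = Mul(-16, Pow(Add(-13, f), -1)) (Function('Q')(f) = Mul(-2, Mul(8, Pow(Add(-13, f), -1))) = Mul(-16, Pow(Add(-13, f), -1)))
Function('r')(V) = Mul(Rational(1, 310), V) (Function('r')(V) = Mul(V, Rational(1, 310)) = Mul(Rational(1, 310), V))
Pow(Add(Function('r')(204), Mul(Add(Function('Q')(P), 2873), Add(1599, 28407))), -1) = Pow(Add(Mul(Rational(1, 310), 204), Mul(Add(Mul(-16, Pow(Add(-13, -178), -1)), 2873), Add(1599, 28407))), -1) = Pow(Add(Rational(102, 155), Mul(Add(Mul(-16, Pow(-191, -1)), 2873), 30006)), -1) = Pow(Add(Rational(102, 155), Mul(Add(Mul(-16, Rational(-1, 191)), 2873), 30006)), -1) = Pow(Add(Rational(102, 155), Mul(Add(Rational(16, 191), 2873), 30006)), -1) = Pow(Add(Rational(102, 155), Mul(Rational(548759, 191), 30006)), -1) = Pow(Add(Rational(102, 155), Rational(16466062554, 191)), -1) = Pow(Rational(2552239715352, 29605), -1) = Rational(29605, 2552239715352)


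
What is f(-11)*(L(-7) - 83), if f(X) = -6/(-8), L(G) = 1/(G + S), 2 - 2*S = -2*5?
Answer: -63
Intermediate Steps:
S = 6 (S = 1 - (-1)*5 = 1 - ½*(-10) = 1 + 5 = 6)
L(G) = 1/(6 + G) (L(G) = 1/(G + 6) = 1/(6 + G))
f(X) = ¾ (f(X) = -6*(-⅛) = ¾)
f(-11)*(L(-7) - 83) = 3*(1/(6 - 7) - 83)/4 = 3*(1/(-1) - 83)/4 = 3*(-1 - 83)/4 = (¾)*(-84) = -63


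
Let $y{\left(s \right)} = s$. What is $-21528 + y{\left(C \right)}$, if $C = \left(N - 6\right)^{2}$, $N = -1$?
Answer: $-21479$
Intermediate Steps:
$C = 49$ ($C = \left(-1 - 6\right)^{2} = \left(-7\right)^{2} = 49$)
$-21528 + y{\left(C \right)} = -21528 + 49 = -21479$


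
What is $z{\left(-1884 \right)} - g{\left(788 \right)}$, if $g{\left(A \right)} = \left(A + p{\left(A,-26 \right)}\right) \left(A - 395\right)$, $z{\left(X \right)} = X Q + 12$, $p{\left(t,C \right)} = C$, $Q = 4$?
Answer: $-306990$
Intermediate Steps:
$z{\left(X \right)} = 12 + 4 X$ ($z{\left(X \right)} = X 4 + 12 = 4 X + 12 = 12 + 4 X$)
$g{\left(A \right)} = \left(-395 + A\right) \left(-26 + A\right)$ ($g{\left(A \right)} = \left(A - 26\right) \left(A - 395\right) = \left(-26 + A\right) \left(-395 + A\right) = \left(-395 + A\right) \left(-26 + A\right)$)
$z{\left(-1884 \right)} - g{\left(788 \right)} = \left(12 + 4 \left(-1884\right)\right) - \left(10270 + 788^{2} - 331748\right) = \left(12 - 7536\right) - \left(10270 + 620944 - 331748\right) = -7524 - 299466 = -306990$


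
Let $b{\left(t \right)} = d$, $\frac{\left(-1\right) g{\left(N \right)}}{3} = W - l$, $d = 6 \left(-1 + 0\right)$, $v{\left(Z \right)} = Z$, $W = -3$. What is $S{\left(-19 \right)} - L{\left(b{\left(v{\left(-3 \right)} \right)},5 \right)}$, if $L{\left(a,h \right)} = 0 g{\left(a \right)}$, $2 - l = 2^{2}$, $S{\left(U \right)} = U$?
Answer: $-19$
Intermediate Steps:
$l = -2$ ($l = 2 - 2^{2} = 2 - 4 = -2$)
$d = -6$ ($d = 6 \left(-1\right) = -6$)
$g{\left(N \right)} = 3$ ($g{\left(N \right)} = - 3 \left(-3 - -2\right) = - 3 \left(-3 + 2\right) = \left(-3\right) \left(-1\right) = 3$)
$b{\left(t \right)} = -6$
$L{\left(a,h \right)} = 0$ ($L{\left(a,h \right)} = 0 \cdot 3 = 0$)
$S{\left(-19 \right)} - L{\left(b{\left(v{\left(-3 \right)} \right)},5 \right)} = -19 - 0 = -19 + 0 = -19$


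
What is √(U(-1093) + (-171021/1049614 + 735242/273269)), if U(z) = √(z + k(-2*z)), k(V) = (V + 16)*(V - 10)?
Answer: √(207945409834606269735874 + 82269709667299577403556*√4790459)/286826968166 ≈ 46.811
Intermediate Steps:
k(V) = (-10 + V)*(16 + V) (k(V) = (16 + V)*(-10 + V) = (-10 + V)*(16 + V))
U(z) = √(-160 - 11*z + 4*z²) (U(z) = √(z + (-160 + (-2*z)² + 6*(-2*z))) = √(z + (-160 + 4*z² - 12*z)) = √(z + (-160 - 12*z + 4*z²)) = √(-160 - 11*z + 4*z²))
√(U(-1093) + (-171021/1049614 + 735242/273269)) = √(√(-160 - 11*(-1093) + 4*(-1093)²) + (-171021/1049614 + 735242/273269)) = √(√(-160 + 12023 + 4*1194649) + (-171021*1/1049614 + 735242*(1/273269))) = √(√(-160 + 12023 + 4778596) + (-171021/1049614 + 735242/273269)) = √(√4790459 + 724985558939/286826968166) = √(724985558939/286826968166 + √4790459)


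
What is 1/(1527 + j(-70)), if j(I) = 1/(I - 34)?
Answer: 104/158807 ≈ 0.00065488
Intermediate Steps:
j(I) = 1/(-34 + I)
1/(1527 + j(-70)) = 1/(1527 + 1/(-34 - 70)) = 1/(1527 + 1/(-104)) = 1/(1527 - 1/104) = 1/(158807/104) = 104/158807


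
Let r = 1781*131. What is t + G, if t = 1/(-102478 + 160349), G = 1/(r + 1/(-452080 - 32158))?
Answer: 141001389315/6538152848275807 ≈ 2.1566e-5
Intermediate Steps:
r = 233311
G = 484238/112978052017 (G = 1/(233311 + 1/(-452080 - 32158)) = 1/(233311 + 1/(-484238)) = 1/(233311 - 1/484238) = 1/(112978052017/484238) = 484238/112978052017 ≈ 4.2861e-6)
t = 1/57871 ≈ 1.7280e-5
t + G = 1/57871 + 484238/112978052017 = 141001389315/6538152848275807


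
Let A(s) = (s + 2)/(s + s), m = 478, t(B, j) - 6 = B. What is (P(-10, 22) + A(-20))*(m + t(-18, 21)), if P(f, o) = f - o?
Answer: -147023/10 ≈ -14702.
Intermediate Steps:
t(B, j) = 6 + B
A(s) = (2 + s)/(2*s) (A(s) = (2 + s)/((2*s)) = (2 + s)*(1/(2*s)) = (2 + s)/(2*s))
(P(-10, 22) + A(-20))*(m + t(-18, 21)) = ((-10 - 1*22) + (½)*(2 - 20)/(-20))*(478 + (6 - 18)) = ((-10 - 22) + (½)*(-1/20)*(-18))*(478 - 12) = (-32 + 9/20)*466 = -631/20*466 = -147023/10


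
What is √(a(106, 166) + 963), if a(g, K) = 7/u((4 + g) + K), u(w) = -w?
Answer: √18338889/138 ≈ 31.032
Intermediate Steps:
a(g, K) = 7/(-4 - K - g) (a(g, K) = 7/((-((4 + g) + K))) = 7/((-(4 + K + g))) = 7/(-4 - K - g))
√(a(106, 166) + 963) = √(-7/(4 + 166 + 106) + 963) = √(-7/276 + 963) = √(265781/276) = √18338889/138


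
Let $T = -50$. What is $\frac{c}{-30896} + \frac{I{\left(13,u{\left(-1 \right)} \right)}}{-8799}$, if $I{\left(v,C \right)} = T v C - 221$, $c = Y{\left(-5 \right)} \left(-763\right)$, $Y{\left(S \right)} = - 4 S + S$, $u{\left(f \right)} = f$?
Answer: $\frac{29150057}{90617968} \approx 0.32168$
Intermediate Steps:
$Y{\left(S \right)} = - 3 S$
$c = -11445$ ($c = \left(-3\right) \left(-5\right) \left(-763\right) = 15 \left(-763\right) = -11445$)
$I{\left(v,C \right)} = -221 - 50 C v$ ($I{\left(v,C \right)} = - 50 v C - 221 = - 50 C v - 221 = -221 - 50 C v$)
$\frac{c}{-30896} + \frac{I{\left(13,u{\left(-1 \right)} \right)}}{-8799} = - \frac{11445}{-30896} + \frac{-221 - \left(-50\right) 13}{-8799} = \left(-11445\right) \left(- \frac{1}{30896}\right) + \left(-221 + 650\right) \left(- \frac{1}{8799}\right) = \frac{11445}{30896} + 429 \left(- \frac{1}{8799}\right) = \frac{11445}{30896} - \frac{143}{2933} = \frac{29150057}{90617968}$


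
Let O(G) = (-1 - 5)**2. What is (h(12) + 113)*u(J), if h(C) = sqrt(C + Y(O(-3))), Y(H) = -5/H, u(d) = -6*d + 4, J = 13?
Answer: -8362 - 37*sqrt(427)/3 ≈ -8616.9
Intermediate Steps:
u(d) = 4 - 6*d
O(G) = 36 (O(G) = (-6)**2 = 36)
h(C) = sqrt(-5/36 + C) (h(C) = sqrt(C - 5/36) = sqrt(-5/36 + C))
(h(12) + 113)*u(J) = (sqrt(-5 + 36*12)/6 + 113)*(4 - 6*13) = (sqrt(-5 + 432)/6 + 113)*(4 - 78) = (sqrt(427)/6 + 113)*(-74) = (113 + sqrt(427)/6)*(-74) = -8362 - 37*sqrt(427)/3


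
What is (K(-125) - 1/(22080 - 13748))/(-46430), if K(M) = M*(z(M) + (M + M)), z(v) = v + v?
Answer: -520749999/386854760 ≈ -1.3461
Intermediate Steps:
z(v) = 2*v
K(M) = 4*M² (K(M) = M*(2*M + (M + M)) = M*(2*M + 2*M) = M*(4*M) = 4*M²)
(K(-125) - 1/(22080 - 13748))/(-46430) = (4*(-125)² - 1/(22080 - 13748))/(-46430) = (4*15625 - 1/8332)*(-1/46430) = (62500 - 1*1/8332)*(-1/46430) = (62500 - 1/8332)*(-1/46430) = (520749999/8332)*(-1/46430) = -520749999/386854760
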